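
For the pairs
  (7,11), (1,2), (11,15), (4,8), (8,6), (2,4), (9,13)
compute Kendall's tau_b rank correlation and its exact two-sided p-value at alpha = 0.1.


Step 1: Enumerate the 21 unordered pairs (i,j) with i<j and classify each by sign(x_j-x_i) * sign(y_j-y_i).
  (1,2):dx=-6,dy=-9->C; (1,3):dx=+4,dy=+4->C; (1,4):dx=-3,dy=-3->C; (1,5):dx=+1,dy=-5->D
  (1,6):dx=-5,dy=-7->C; (1,7):dx=+2,dy=+2->C; (2,3):dx=+10,dy=+13->C; (2,4):dx=+3,dy=+6->C
  (2,5):dx=+7,dy=+4->C; (2,6):dx=+1,dy=+2->C; (2,7):dx=+8,dy=+11->C; (3,4):dx=-7,dy=-7->C
  (3,5):dx=-3,dy=-9->C; (3,6):dx=-9,dy=-11->C; (3,7):dx=-2,dy=-2->C; (4,5):dx=+4,dy=-2->D
  (4,6):dx=-2,dy=-4->C; (4,7):dx=+5,dy=+5->C; (5,6):dx=-6,dy=-2->C; (5,7):dx=+1,dy=+7->C
  (6,7):dx=+7,dy=+9->C
Step 2: C = 19, D = 2, total pairs = 21.
Step 3: tau = (C - D)/(n(n-1)/2) = (19 - 2)/21 = 0.809524.
Step 4: Exact two-sided p-value (enumerate n! = 5040 permutations of y under H0): p = 0.010714.
Step 5: alpha = 0.1. reject H0.

tau_b = 0.8095 (C=19, D=2), p = 0.010714, reject H0.


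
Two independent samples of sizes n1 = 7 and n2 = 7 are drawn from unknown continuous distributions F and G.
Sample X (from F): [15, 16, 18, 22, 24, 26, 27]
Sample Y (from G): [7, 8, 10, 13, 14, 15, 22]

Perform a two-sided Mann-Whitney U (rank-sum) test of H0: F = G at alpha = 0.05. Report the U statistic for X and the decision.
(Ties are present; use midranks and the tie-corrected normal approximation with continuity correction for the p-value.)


Step 1: Combine and sort all 14 observations; assign midranks.
sorted (value, group): (7,Y), (8,Y), (10,Y), (13,Y), (14,Y), (15,X), (15,Y), (16,X), (18,X), (22,X), (22,Y), (24,X), (26,X), (27,X)
ranks: 7->1, 8->2, 10->3, 13->4, 14->5, 15->6.5, 15->6.5, 16->8, 18->9, 22->10.5, 22->10.5, 24->12, 26->13, 27->14
Step 2: Rank sum for X: R1 = 6.5 + 8 + 9 + 10.5 + 12 + 13 + 14 = 73.
Step 3: U_X = R1 - n1(n1+1)/2 = 73 - 7*8/2 = 73 - 28 = 45.
       U_Y = n1*n2 - U_X = 49 - 45 = 4.
Step 4: Ties are present, so use the tie-corrected normal approximation (with continuity correction) for the p-value.
Step 5: p-value = 0.010433; compare to alpha = 0.05. reject H0.

U_X = 45, p = 0.010433, reject H0 at alpha = 0.05.


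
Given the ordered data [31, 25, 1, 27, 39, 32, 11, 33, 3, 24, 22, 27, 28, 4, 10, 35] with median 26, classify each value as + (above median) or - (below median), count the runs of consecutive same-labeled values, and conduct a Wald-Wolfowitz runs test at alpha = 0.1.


Step 1: Compute median = 26; label A = above, B = below.
Labels in order: ABBAAABABBBAABBA  (n_A = 8, n_B = 8)
Step 2: Count runs R = 9.
Step 3: Under H0 (random ordering), E[R] = 2*n_A*n_B/(n_A+n_B) + 1 = 2*8*8/16 + 1 = 9.0000.
        Var[R] = 2*n_A*n_B*(2*n_A*n_B - n_A - n_B) / ((n_A+n_B)^2 * (n_A+n_B-1)) = 14336/3840 = 3.7333.
        SD[R] = 1.9322.
Step 4: R = E[R], so z = 0 with no continuity correction.
Step 5: Two-sided p-value via normal approximation = 2*(1 - Phi(|z|)) = 1.000000.
Step 6: alpha = 0.1. fail to reject H0.

R = 9, z = 0.0000, p = 1.000000, fail to reject H0.


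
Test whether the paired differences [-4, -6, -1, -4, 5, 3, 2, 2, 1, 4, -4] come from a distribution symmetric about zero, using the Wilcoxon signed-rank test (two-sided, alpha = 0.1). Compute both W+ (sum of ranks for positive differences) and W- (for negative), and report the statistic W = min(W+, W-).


Step 1: Drop any zero differences (none here) and take |d_i|.
|d| = [4, 6, 1, 4, 5, 3, 2, 2, 1, 4, 4]
Step 2: Midrank |d_i| (ties get averaged ranks).
ranks: |4|->7.5, |6|->11, |1|->1.5, |4|->7.5, |5|->10, |3|->5, |2|->3.5, |2|->3.5, |1|->1.5, |4|->7.5, |4|->7.5
Step 3: Attach original signs; sum ranks with positive sign and with negative sign.
W+ = 10 + 5 + 3.5 + 3.5 + 1.5 + 7.5 = 31
W- = 7.5 + 11 + 1.5 + 7.5 + 7.5 = 35
(Check: W+ + W- = 66 should equal n(n+1)/2 = 66.)
Step 4: Test statistic W = min(W+, W-) = 31.
Step 5: Ties in |d|, so use the tie-corrected normal approximation.
        E[W] = n(n+1)/4 = 11*12/4 = 33.
        Tie groups: |d|=1 (t=2), |d|=2 (t=2), |d|=4 (t=4); sum(t^3 - t) = 72.
        Var[W] = n(n+1)(2n+1)/24 - sum(t^3-t)/48 = 3036/24 - 72/48 = 125.
        z = (W - E[W]) / sqrt(Var[W]) = (31 - 33) / 11.1803 = -0.1789.
        Two-sided p = 2*Phi(z) = 0.858028.
Step 6: alpha = 0.1. fail to reject H0.

W+ = 31, W- = 35, W = min = 31, p = 0.858028, fail to reject H0.


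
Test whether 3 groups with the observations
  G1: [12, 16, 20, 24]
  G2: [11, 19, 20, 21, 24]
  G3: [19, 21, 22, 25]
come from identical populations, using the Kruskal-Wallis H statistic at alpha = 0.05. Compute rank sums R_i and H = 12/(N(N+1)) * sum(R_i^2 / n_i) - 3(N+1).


Step 1: Combine all N = 13 observations and assign midranks.
sorted (value, group, rank): (11,G2,1), (12,G1,2), (16,G1,3), (19,G2,4.5), (19,G3,4.5), (20,G1,6.5), (20,G2,6.5), (21,G2,8.5), (21,G3,8.5), (22,G3,10), (24,G1,11.5), (24,G2,11.5), (25,G3,13)
Step 2: Sum ranks within each group.
R_1 = 23 (n_1 = 4)
R_2 = 32 (n_2 = 5)
R_3 = 36 (n_3 = 4)
Step 3: H = 12/(N(N+1)) * sum(R_i^2/n_i) - 3(N+1)
     = 12/(13*14) * (23^2/4 + 32^2/5 + 36^2/4) - 3*14
     = 0.065934 * 661.05 - 42
     = 1.585714.
Step 4: Ties present; correction factor C = 1 - 24/(13^3 - 13) = 0.989011. Corrected H = 1.585714 / 0.989011 = 1.603333.
Step 5: Under H0, H ~ chi^2(2); p-value = 0.448581.
Step 6: alpha = 0.05. fail to reject H0.

H = 1.6033, df = 2, p = 0.448581, fail to reject H0.


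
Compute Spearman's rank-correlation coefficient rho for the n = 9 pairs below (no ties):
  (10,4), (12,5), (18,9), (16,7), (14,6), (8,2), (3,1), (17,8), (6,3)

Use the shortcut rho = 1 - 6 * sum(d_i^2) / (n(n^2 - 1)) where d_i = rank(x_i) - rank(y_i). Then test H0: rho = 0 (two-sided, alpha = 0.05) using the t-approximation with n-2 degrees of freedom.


Step 1: Rank x and y separately (midranks; no ties here).
rank(x): 10->4, 12->5, 18->9, 16->7, 14->6, 8->3, 3->1, 17->8, 6->2
rank(y): 4->4, 5->5, 9->9, 7->7, 6->6, 2->2, 1->1, 8->8, 3->3
Step 2: d_i = R_x(i) - R_y(i); compute d_i^2.
  (4-4)^2=0, (5-5)^2=0, (9-9)^2=0, (7-7)^2=0, (6-6)^2=0, (3-2)^2=1, (1-1)^2=0, (8-8)^2=0, (2-3)^2=1
sum(d^2) = 2.
Step 3: rho = 1 - 6*2 / (9*(9^2 - 1)) = 1 - 12/720 = 0.983333.
Step 4: Under H0, t = rho * sqrt((n-2)/(1-rho^2)) = 14.3096 ~ t(7).
Step 5: Two-sided p-value from the t-distribution with 7 df = 0.000002.
Step 6: alpha = 0.05. reject H0.

rho = 0.9833, p = 0.000002, reject H0 at alpha = 0.05.


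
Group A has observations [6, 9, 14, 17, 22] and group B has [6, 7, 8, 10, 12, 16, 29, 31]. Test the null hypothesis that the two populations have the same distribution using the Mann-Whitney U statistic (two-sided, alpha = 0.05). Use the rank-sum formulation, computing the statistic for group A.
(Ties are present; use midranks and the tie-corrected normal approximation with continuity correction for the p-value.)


Step 1: Combine and sort all 13 observations; assign midranks.
sorted (value, group): (6,X), (6,Y), (7,Y), (8,Y), (9,X), (10,Y), (12,Y), (14,X), (16,Y), (17,X), (22,X), (29,Y), (31,Y)
ranks: 6->1.5, 6->1.5, 7->3, 8->4, 9->5, 10->6, 12->7, 14->8, 16->9, 17->10, 22->11, 29->12, 31->13
Step 2: Rank sum for X: R1 = 1.5 + 5 + 8 + 10 + 11 = 35.5.
Step 3: U_X = R1 - n1(n1+1)/2 = 35.5 - 5*6/2 = 35.5 - 15 = 20.5.
       U_Y = n1*n2 - U_X = 40 - 20.5 = 19.5.
Step 4: Ties are present, so use the tie-corrected normal approximation (with continuity correction) for the p-value.
Step 5: p-value = 1.000000; compare to alpha = 0.05. fail to reject H0.

U_X = 20.5, p = 1.000000, fail to reject H0 at alpha = 0.05.


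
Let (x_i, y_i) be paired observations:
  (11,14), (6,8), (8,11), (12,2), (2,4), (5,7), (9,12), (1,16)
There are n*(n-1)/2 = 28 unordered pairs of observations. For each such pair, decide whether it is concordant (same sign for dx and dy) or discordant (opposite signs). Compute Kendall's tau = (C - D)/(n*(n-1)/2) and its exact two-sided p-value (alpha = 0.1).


Step 1: Enumerate the 28 unordered pairs (i,j) with i<j and classify each by sign(x_j-x_i) * sign(y_j-y_i).
  (1,2):dx=-5,dy=-6->C; (1,3):dx=-3,dy=-3->C; (1,4):dx=+1,dy=-12->D; (1,5):dx=-9,dy=-10->C
  (1,6):dx=-6,dy=-7->C; (1,7):dx=-2,dy=-2->C; (1,8):dx=-10,dy=+2->D; (2,3):dx=+2,dy=+3->C
  (2,4):dx=+6,dy=-6->D; (2,5):dx=-4,dy=-4->C; (2,6):dx=-1,dy=-1->C; (2,7):dx=+3,dy=+4->C
  (2,8):dx=-5,dy=+8->D; (3,4):dx=+4,dy=-9->D; (3,5):dx=-6,dy=-7->C; (3,6):dx=-3,dy=-4->C
  (3,7):dx=+1,dy=+1->C; (3,8):dx=-7,dy=+5->D; (4,5):dx=-10,dy=+2->D; (4,6):dx=-7,dy=+5->D
  (4,7):dx=-3,dy=+10->D; (4,8):dx=-11,dy=+14->D; (5,6):dx=+3,dy=+3->C; (5,7):dx=+7,dy=+8->C
  (5,8):dx=-1,dy=+12->D; (6,7):dx=+4,dy=+5->C; (6,8):dx=-4,dy=+9->D; (7,8):dx=-8,dy=+4->D
Step 2: C = 15, D = 13, total pairs = 28.
Step 3: tau = (C - D)/(n(n-1)/2) = (15 - 13)/28 = 0.071429.
Step 4: Exact two-sided p-value (enumerate n! = 40320 permutations of y under H0): p = 0.904861.
Step 5: alpha = 0.1. fail to reject H0.

tau_b = 0.0714 (C=15, D=13), p = 0.904861, fail to reject H0.


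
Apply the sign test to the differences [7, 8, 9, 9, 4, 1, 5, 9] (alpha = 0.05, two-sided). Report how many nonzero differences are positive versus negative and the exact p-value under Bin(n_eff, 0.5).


Step 1: Discard zero differences. Original n = 8; n_eff = number of nonzero differences = 8.
Nonzero differences (with sign): +7, +8, +9, +9, +4, +1, +5, +9
Step 2: Count signs: positive = 8, negative = 0.
Step 3: Under H0: P(positive) = 0.5, so the number of positives S ~ Bin(8, 0.5).
Step 4: Two-sided exact p-value = sum of Bin(8,0.5) probabilities at or below the observed probability = 0.007812.
Step 5: alpha = 0.05. reject H0.

n_eff = 8, pos = 8, neg = 0, p = 0.007812, reject H0.


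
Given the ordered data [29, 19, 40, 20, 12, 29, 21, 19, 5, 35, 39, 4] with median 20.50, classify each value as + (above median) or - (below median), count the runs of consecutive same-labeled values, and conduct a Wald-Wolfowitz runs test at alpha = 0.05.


Step 1: Compute median = 20.50; label A = above, B = below.
Labels in order: ABABBAABBAAB  (n_A = 6, n_B = 6)
Step 2: Count runs R = 8.
Step 3: Under H0 (random ordering), E[R] = 2*n_A*n_B/(n_A+n_B) + 1 = 2*6*6/12 + 1 = 7.0000.
        Var[R] = 2*n_A*n_B*(2*n_A*n_B - n_A - n_B) / ((n_A+n_B)^2 * (n_A+n_B-1)) = 4320/1584 = 2.7273.
        SD[R] = 1.6514.
Step 4: Continuity-corrected z = (R - 0.5 - E[R]) / SD[R] = (8 - 0.5 - 7.0000) / 1.6514 = 0.3028.
Step 5: Two-sided p-value via normal approximation = 2*(1 - Phi(|z|)) = 0.762069.
Step 6: alpha = 0.05. fail to reject H0.

R = 8, z = 0.3028, p = 0.762069, fail to reject H0.


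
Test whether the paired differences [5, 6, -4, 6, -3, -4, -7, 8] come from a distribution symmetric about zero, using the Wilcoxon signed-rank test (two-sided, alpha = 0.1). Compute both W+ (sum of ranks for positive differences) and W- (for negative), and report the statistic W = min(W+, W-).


Step 1: Drop any zero differences (none here) and take |d_i|.
|d| = [5, 6, 4, 6, 3, 4, 7, 8]
Step 2: Midrank |d_i| (ties get averaged ranks).
ranks: |5|->4, |6|->5.5, |4|->2.5, |6|->5.5, |3|->1, |4|->2.5, |7|->7, |8|->8
Step 3: Attach original signs; sum ranks with positive sign and with negative sign.
W+ = 4 + 5.5 + 5.5 + 8 = 23
W- = 2.5 + 1 + 2.5 + 7 = 13
(Check: W+ + W- = 36 should equal n(n+1)/2 = 36.)
Step 4: Test statistic W = min(W+, W-) = 13.
Step 5: Ties in |d|, so use the tie-corrected normal approximation.
        E[W] = n(n+1)/4 = 8*9/4 = 18.
        Tie groups: |d|=4 (t=2), |d|=6 (t=2); sum(t^3 - t) = 12.
        Var[W] = n(n+1)(2n+1)/24 - sum(t^3-t)/48 = 1224/24 - 12/48 = 50.75.
        z = (W - E[W]) / sqrt(Var[W]) = (13 - 18) / 7.1239 = -0.7019.
        Two-sided p = 2*Phi(z) = 0.482765.
Step 6: alpha = 0.1. fail to reject H0.

W+ = 23, W- = 13, W = min = 13, p = 0.482765, fail to reject H0.


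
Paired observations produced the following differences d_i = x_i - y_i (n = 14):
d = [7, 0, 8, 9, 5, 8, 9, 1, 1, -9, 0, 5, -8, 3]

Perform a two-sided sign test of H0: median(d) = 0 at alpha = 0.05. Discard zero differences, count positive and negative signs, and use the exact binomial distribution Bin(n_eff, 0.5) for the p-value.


Step 1: Discard zero differences. Original n = 14; n_eff = number of nonzero differences = 12.
Nonzero differences (with sign): +7, +8, +9, +5, +8, +9, +1, +1, -9, +5, -8, +3
Step 2: Count signs: positive = 10, negative = 2.
Step 3: Under H0: P(positive) = 0.5, so the number of positives S ~ Bin(12, 0.5).
Step 4: Two-sided exact p-value = sum of Bin(12,0.5) probabilities at or below the observed probability = 0.038574.
Step 5: alpha = 0.05. reject H0.

n_eff = 12, pos = 10, neg = 2, p = 0.038574, reject H0.


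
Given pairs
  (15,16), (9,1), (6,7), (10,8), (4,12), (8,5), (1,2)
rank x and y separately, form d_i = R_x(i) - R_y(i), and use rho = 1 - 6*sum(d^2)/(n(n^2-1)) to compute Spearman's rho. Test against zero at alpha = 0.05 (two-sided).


Step 1: Rank x and y separately (midranks; no ties here).
rank(x): 15->7, 9->5, 6->3, 10->6, 4->2, 8->4, 1->1
rank(y): 16->7, 1->1, 7->4, 8->5, 12->6, 5->3, 2->2
Step 2: d_i = R_x(i) - R_y(i); compute d_i^2.
  (7-7)^2=0, (5-1)^2=16, (3-4)^2=1, (6-5)^2=1, (2-6)^2=16, (4-3)^2=1, (1-2)^2=1
sum(d^2) = 36.
Step 3: rho = 1 - 6*36 / (7*(7^2 - 1)) = 1 - 216/336 = 0.357143.
Step 4: Under H0, t = rho * sqrt((n-2)/(1-rho^2)) = 0.8550 ~ t(5).
Step 5: Two-sided p-value from the t-distribution with 5 df = 0.431611.
Step 6: alpha = 0.05. fail to reject H0.

rho = 0.3571, p = 0.431611, fail to reject H0 at alpha = 0.05.


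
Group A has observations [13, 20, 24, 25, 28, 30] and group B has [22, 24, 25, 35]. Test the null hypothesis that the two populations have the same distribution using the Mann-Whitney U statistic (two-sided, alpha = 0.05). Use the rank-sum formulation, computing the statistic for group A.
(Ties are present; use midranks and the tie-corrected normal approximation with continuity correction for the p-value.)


Step 1: Combine and sort all 10 observations; assign midranks.
sorted (value, group): (13,X), (20,X), (22,Y), (24,X), (24,Y), (25,X), (25,Y), (28,X), (30,X), (35,Y)
ranks: 13->1, 20->2, 22->3, 24->4.5, 24->4.5, 25->6.5, 25->6.5, 28->8, 30->9, 35->10
Step 2: Rank sum for X: R1 = 1 + 2 + 4.5 + 6.5 + 8 + 9 = 31.
Step 3: U_X = R1 - n1(n1+1)/2 = 31 - 6*7/2 = 31 - 21 = 10.
       U_Y = n1*n2 - U_X = 24 - 10 = 14.
Step 4: Ties are present, so use the tie-corrected normal approximation (with continuity correction) for the p-value.
Step 5: p-value = 0.747637; compare to alpha = 0.05. fail to reject H0.

U_X = 10, p = 0.747637, fail to reject H0 at alpha = 0.05.


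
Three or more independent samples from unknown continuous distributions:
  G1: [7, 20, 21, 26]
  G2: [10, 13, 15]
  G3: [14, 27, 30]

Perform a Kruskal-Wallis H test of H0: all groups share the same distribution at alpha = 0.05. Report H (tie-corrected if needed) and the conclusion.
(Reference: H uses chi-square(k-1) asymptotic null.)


Step 1: Combine all N = 10 observations and assign midranks.
sorted (value, group, rank): (7,G1,1), (10,G2,2), (13,G2,3), (14,G3,4), (15,G2,5), (20,G1,6), (21,G1,7), (26,G1,8), (27,G3,9), (30,G3,10)
Step 2: Sum ranks within each group.
R_1 = 22 (n_1 = 4)
R_2 = 10 (n_2 = 3)
R_3 = 23 (n_3 = 3)
Step 3: H = 12/(N(N+1)) * sum(R_i^2/n_i) - 3(N+1)
     = 12/(10*11) * (22^2/4 + 10^2/3 + 23^2/3) - 3*11
     = 0.109091 * 330.667 - 33
     = 3.072727.
Step 4: No ties, so H is used without correction.
Step 5: Under H0, H ~ chi^2(2); p-value = 0.215162.
Step 6: alpha = 0.05. fail to reject H0.

H = 3.0727, df = 2, p = 0.215162, fail to reject H0.


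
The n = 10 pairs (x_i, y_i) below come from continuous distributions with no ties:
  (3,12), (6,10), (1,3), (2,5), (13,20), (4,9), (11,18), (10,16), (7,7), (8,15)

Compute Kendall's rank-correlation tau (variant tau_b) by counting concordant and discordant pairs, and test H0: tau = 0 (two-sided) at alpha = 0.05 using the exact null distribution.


Step 1: Enumerate the 45 unordered pairs (i,j) with i<j and classify each by sign(x_j-x_i) * sign(y_j-y_i).
  (1,2):dx=+3,dy=-2->D; (1,3):dx=-2,dy=-9->C; (1,4):dx=-1,dy=-7->C; (1,5):dx=+10,dy=+8->C
  (1,6):dx=+1,dy=-3->D; (1,7):dx=+8,dy=+6->C; (1,8):dx=+7,dy=+4->C; (1,9):dx=+4,dy=-5->D
  (1,10):dx=+5,dy=+3->C; (2,3):dx=-5,dy=-7->C; (2,4):dx=-4,dy=-5->C; (2,5):dx=+7,dy=+10->C
  (2,6):dx=-2,dy=-1->C; (2,7):dx=+5,dy=+8->C; (2,8):dx=+4,dy=+6->C; (2,9):dx=+1,dy=-3->D
  (2,10):dx=+2,dy=+5->C; (3,4):dx=+1,dy=+2->C; (3,5):dx=+12,dy=+17->C; (3,6):dx=+3,dy=+6->C
  (3,7):dx=+10,dy=+15->C; (3,8):dx=+9,dy=+13->C; (3,9):dx=+6,dy=+4->C; (3,10):dx=+7,dy=+12->C
  (4,5):dx=+11,dy=+15->C; (4,6):dx=+2,dy=+4->C; (4,7):dx=+9,dy=+13->C; (4,8):dx=+8,dy=+11->C
  (4,9):dx=+5,dy=+2->C; (4,10):dx=+6,dy=+10->C; (5,6):dx=-9,dy=-11->C; (5,7):dx=-2,dy=-2->C
  (5,8):dx=-3,dy=-4->C; (5,9):dx=-6,dy=-13->C; (5,10):dx=-5,dy=-5->C; (6,7):dx=+7,dy=+9->C
  (6,8):dx=+6,dy=+7->C; (6,9):dx=+3,dy=-2->D; (6,10):dx=+4,dy=+6->C; (7,8):dx=-1,dy=-2->C
  (7,9):dx=-4,dy=-11->C; (7,10):dx=-3,dy=-3->C; (8,9):dx=-3,dy=-9->C; (8,10):dx=-2,dy=-1->C
  (9,10):dx=+1,dy=+8->C
Step 2: C = 40, D = 5, total pairs = 45.
Step 3: tau = (C - D)/(n(n-1)/2) = (40 - 5)/45 = 0.777778.
Step 4: Exact two-sided p-value (enumerate n! = 3628800 permutations of y under H0): p = 0.000946.
Step 5: alpha = 0.05. reject H0.

tau_b = 0.7778 (C=40, D=5), p = 0.000946, reject H0.


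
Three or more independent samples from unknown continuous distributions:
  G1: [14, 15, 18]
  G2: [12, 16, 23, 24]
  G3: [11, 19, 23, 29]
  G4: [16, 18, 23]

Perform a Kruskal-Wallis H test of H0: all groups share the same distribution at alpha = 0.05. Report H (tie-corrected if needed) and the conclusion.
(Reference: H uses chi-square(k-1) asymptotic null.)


Step 1: Combine all N = 14 observations and assign midranks.
sorted (value, group, rank): (11,G3,1), (12,G2,2), (14,G1,3), (15,G1,4), (16,G2,5.5), (16,G4,5.5), (18,G1,7.5), (18,G4,7.5), (19,G3,9), (23,G2,11), (23,G3,11), (23,G4,11), (24,G2,13), (29,G3,14)
Step 2: Sum ranks within each group.
R_1 = 14.5 (n_1 = 3)
R_2 = 31.5 (n_2 = 4)
R_3 = 35 (n_3 = 4)
R_4 = 24 (n_4 = 3)
Step 3: H = 12/(N(N+1)) * sum(R_i^2/n_i) - 3(N+1)
     = 12/(14*15) * (14.5^2/3 + 31.5^2/4 + 35^2/4 + 24^2/3) - 3*15
     = 0.057143 * 816.396 - 45
     = 1.651190.
Step 4: Ties present; correction factor C = 1 - 36/(14^3 - 14) = 0.986813. Corrected H = 1.651190 / 0.986813 = 1.673255.
Step 5: Under H0, H ~ chi^2(3); p-value = 0.642896.
Step 6: alpha = 0.05. fail to reject H0.

H = 1.6733, df = 3, p = 0.642896, fail to reject H0.


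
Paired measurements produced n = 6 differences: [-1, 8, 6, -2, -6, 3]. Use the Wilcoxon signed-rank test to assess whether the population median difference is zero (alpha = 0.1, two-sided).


Step 1: Drop any zero differences (none here) and take |d_i|.
|d| = [1, 8, 6, 2, 6, 3]
Step 2: Midrank |d_i| (ties get averaged ranks).
ranks: |1|->1, |8|->6, |6|->4.5, |2|->2, |6|->4.5, |3|->3
Step 3: Attach original signs; sum ranks with positive sign and with negative sign.
W+ = 6 + 4.5 + 3 = 13.5
W- = 1 + 2 + 4.5 = 7.5
(Check: W+ + W- = 21 should equal n(n+1)/2 = 21.)
Step 4: Test statistic W = min(W+, W-) = 7.5.
Step 5: Ties in |d|, so use the tie-corrected normal approximation.
        E[W] = n(n+1)/4 = 6*7/4 = 10.5.
        Tie groups: |d|=6 (t=2); sum(t^3 - t) = 6.
        Var[W] = n(n+1)(2n+1)/24 - sum(t^3-t)/48 = 546/24 - 6/48 = 22.625.
        z = (W - E[W]) / sqrt(Var[W]) = (7.5 - 10.5) / 4.7566 = -0.6307.
        Two-sided p = 2*Phi(z) = 0.528233.
Step 6: alpha = 0.1. fail to reject H0.

W+ = 13.5, W- = 7.5, W = min = 7.5, p = 0.528233, fail to reject H0.


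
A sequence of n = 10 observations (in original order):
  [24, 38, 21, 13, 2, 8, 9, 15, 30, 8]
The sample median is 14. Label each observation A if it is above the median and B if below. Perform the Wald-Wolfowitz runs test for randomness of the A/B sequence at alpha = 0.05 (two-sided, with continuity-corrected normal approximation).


Step 1: Compute median = 14; label A = above, B = below.
Labels in order: AAABBBBAAB  (n_A = 5, n_B = 5)
Step 2: Count runs R = 4.
Step 3: Under H0 (random ordering), E[R] = 2*n_A*n_B/(n_A+n_B) + 1 = 2*5*5/10 + 1 = 6.0000.
        Var[R] = 2*n_A*n_B*(2*n_A*n_B - n_A - n_B) / ((n_A+n_B)^2 * (n_A+n_B-1)) = 2000/900 = 2.2222.
        SD[R] = 1.4907.
Step 4: Continuity-corrected z = (R + 0.5 - E[R]) / SD[R] = (4 + 0.5 - 6.0000) / 1.4907 = -1.0062.
Step 5: Two-sided p-value via normal approximation = 2*(1 - Phi(|z|)) = 0.314305.
Step 6: alpha = 0.05. fail to reject H0.

R = 4, z = -1.0062, p = 0.314305, fail to reject H0.


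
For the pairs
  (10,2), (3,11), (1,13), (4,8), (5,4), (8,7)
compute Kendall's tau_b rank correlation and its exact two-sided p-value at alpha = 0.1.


Step 1: Enumerate the 15 unordered pairs (i,j) with i<j and classify each by sign(x_j-x_i) * sign(y_j-y_i).
  (1,2):dx=-7,dy=+9->D; (1,3):dx=-9,dy=+11->D; (1,4):dx=-6,dy=+6->D; (1,5):dx=-5,dy=+2->D
  (1,6):dx=-2,dy=+5->D; (2,3):dx=-2,dy=+2->D; (2,4):dx=+1,dy=-3->D; (2,5):dx=+2,dy=-7->D
  (2,6):dx=+5,dy=-4->D; (3,4):dx=+3,dy=-5->D; (3,5):dx=+4,dy=-9->D; (3,6):dx=+7,dy=-6->D
  (4,5):dx=+1,dy=-4->D; (4,6):dx=+4,dy=-1->D; (5,6):dx=+3,dy=+3->C
Step 2: C = 1, D = 14, total pairs = 15.
Step 3: tau = (C - D)/(n(n-1)/2) = (1 - 14)/15 = -0.866667.
Step 4: Exact two-sided p-value (enumerate n! = 720 permutations of y under H0): p = 0.016667.
Step 5: alpha = 0.1. reject H0.

tau_b = -0.8667 (C=1, D=14), p = 0.016667, reject H0.


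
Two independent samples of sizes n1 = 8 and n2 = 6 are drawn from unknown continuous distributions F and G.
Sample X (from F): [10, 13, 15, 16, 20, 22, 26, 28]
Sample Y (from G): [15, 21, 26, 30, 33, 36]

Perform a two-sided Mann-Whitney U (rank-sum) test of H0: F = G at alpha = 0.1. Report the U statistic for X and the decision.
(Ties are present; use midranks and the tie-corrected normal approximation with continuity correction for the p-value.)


Step 1: Combine and sort all 14 observations; assign midranks.
sorted (value, group): (10,X), (13,X), (15,X), (15,Y), (16,X), (20,X), (21,Y), (22,X), (26,X), (26,Y), (28,X), (30,Y), (33,Y), (36,Y)
ranks: 10->1, 13->2, 15->3.5, 15->3.5, 16->5, 20->6, 21->7, 22->8, 26->9.5, 26->9.5, 28->11, 30->12, 33->13, 36->14
Step 2: Rank sum for X: R1 = 1 + 2 + 3.5 + 5 + 6 + 8 + 9.5 + 11 = 46.
Step 3: U_X = R1 - n1(n1+1)/2 = 46 - 8*9/2 = 46 - 36 = 10.
       U_Y = n1*n2 - U_X = 48 - 10 = 38.
Step 4: Ties are present, so use the tie-corrected normal approximation (with continuity correction) for the p-value.
Step 5: p-value = 0.080692; compare to alpha = 0.1. reject H0.

U_X = 10, p = 0.080692, reject H0 at alpha = 0.1.


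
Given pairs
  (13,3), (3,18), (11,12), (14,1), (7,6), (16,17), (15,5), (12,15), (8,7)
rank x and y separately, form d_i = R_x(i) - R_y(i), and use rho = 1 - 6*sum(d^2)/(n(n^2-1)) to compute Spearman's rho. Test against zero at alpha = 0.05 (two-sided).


Step 1: Rank x and y separately (midranks; no ties here).
rank(x): 13->6, 3->1, 11->4, 14->7, 7->2, 16->9, 15->8, 12->5, 8->3
rank(y): 3->2, 18->9, 12->6, 1->1, 6->4, 17->8, 5->3, 15->7, 7->5
Step 2: d_i = R_x(i) - R_y(i); compute d_i^2.
  (6-2)^2=16, (1-9)^2=64, (4-6)^2=4, (7-1)^2=36, (2-4)^2=4, (9-8)^2=1, (8-3)^2=25, (5-7)^2=4, (3-5)^2=4
sum(d^2) = 158.
Step 3: rho = 1 - 6*158 / (9*(9^2 - 1)) = 1 - 948/720 = -0.316667.
Step 4: Under H0, t = rho * sqrt((n-2)/(1-rho^2)) = -0.8833 ~ t(7).
Step 5: Two-sided p-value from the t-distribution with 7 df = 0.406397.
Step 6: alpha = 0.05. fail to reject H0.

rho = -0.3167, p = 0.406397, fail to reject H0 at alpha = 0.05.


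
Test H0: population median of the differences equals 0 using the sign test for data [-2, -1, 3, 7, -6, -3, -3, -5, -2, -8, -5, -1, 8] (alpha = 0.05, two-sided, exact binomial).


Step 1: Discard zero differences. Original n = 13; n_eff = number of nonzero differences = 13.
Nonzero differences (with sign): -2, -1, +3, +7, -6, -3, -3, -5, -2, -8, -5, -1, +8
Step 2: Count signs: positive = 3, negative = 10.
Step 3: Under H0: P(positive) = 0.5, so the number of positives S ~ Bin(13, 0.5).
Step 4: Two-sided exact p-value = sum of Bin(13,0.5) probabilities at or below the observed probability = 0.092285.
Step 5: alpha = 0.05. fail to reject H0.

n_eff = 13, pos = 3, neg = 10, p = 0.092285, fail to reject H0.


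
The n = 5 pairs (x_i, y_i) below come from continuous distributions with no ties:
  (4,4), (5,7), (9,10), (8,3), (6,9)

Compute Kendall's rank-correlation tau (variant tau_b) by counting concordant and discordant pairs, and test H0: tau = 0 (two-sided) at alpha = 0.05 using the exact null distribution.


Step 1: Enumerate the 10 unordered pairs (i,j) with i<j and classify each by sign(x_j-x_i) * sign(y_j-y_i).
  (1,2):dx=+1,dy=+3->C; (1,3):dx=+5,dy=+6->C; (1,4):dx=+4,dy=-1->D; (1,5):dx=+2,dy=+5->C
  (2,3):dx=+4,dy=+3->C; (2,4):dx=+3,dy=-4->D; (2,5):dx=+1,dy=+2->C; (3,4):dx=-1,dy=-7->C
  (3,5):dx=-3,dy=-1->C; (4,5):dx=-2,dy=+6->D
Step 2: C = 7, D = 3, total pairs = 10.
Step 3: tau = (C - D)/(n(n-1)/2) = (7 - 3)/10 = 0.400000.
Step 4: Exact two-sided p-value (enumerate n! = 120 permutations of y under H0): p = 0.483333.
Step 5: alpha = 0.05. fail to reject H0.

tau_b = 0.4000 (C=7, D=3), p = 0.483333, fail to reject H0.


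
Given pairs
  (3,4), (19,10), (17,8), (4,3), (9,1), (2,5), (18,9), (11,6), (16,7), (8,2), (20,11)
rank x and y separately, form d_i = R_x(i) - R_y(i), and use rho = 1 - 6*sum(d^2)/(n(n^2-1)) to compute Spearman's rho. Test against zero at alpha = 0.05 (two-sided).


Step 1: Rank x and y separately (midranks; no ties here).
rank(x): 3->2, 19->10, 17->8, 4->3, 9->5, 2->1, 18->9, 11->6, 16->7, 8->4, 20->11
rank(y): 4->4, 10->10, 8->8, 3->3, 1->1, 5->5, 9->9, 6->6, 7->7, 2->2, 11->11
Step 2: d_i = R_x(i) - R_y(i); compute d_i^2.
  (2-4)^2=4, (10-10)^2=0, (8-8)^2=0, (3-3)^2=0, (5-1)^2=16, (1-5)^2=16, (9-9)^2=0, (6-6)^2=0, (7-7)^2=0, (4-2)^2=4, (11-11)^2=0
sum(d^2) = 40.
Step 3: rho = 1 - 6*40 / (11*(11^2 - 1)) = 1 - 240/1320 = 0.818182.
Step 4: Under H0, t = rho * sqrt((n-2)/(1-rho^2)) = 4.2691 ~ t(9).
Step 5: Two-sided p-value from the t-distribution with 9 df = 0.002083.
Step 6: alpha = 0.05. reject H0.

rho = 0.8182, p = 0.002083, reject H0 at alpha = 0.05.


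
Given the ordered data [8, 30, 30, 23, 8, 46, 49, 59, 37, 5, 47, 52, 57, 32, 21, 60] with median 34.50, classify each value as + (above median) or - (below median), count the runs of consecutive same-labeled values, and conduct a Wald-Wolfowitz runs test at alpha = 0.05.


Step 1: Compute median = 34.50; label A = above, B = below.
Labels in order: BBBBBAAAABAAABBA  (n_A = 8, n_B = 8)
Step 2: Count runs R = 6.
Step 3: Under H0 (random ordering), E[R] = 2*n_A*n_B/(n_A+n_B) + 1 = 2*8*8/16 + 1 = 9.0000.
        Var[R] = 2*n_A*n_B*(2*n_A*n_B - n_A - n_B) / ((n_A+n_B)^2 * (n_A+n_B-1)) = 14336/3840 = 3.7333.
        SD[R] = 1.9322.
Step 4: Continuity-corrected z = (R + 0.5 - E[R]) / SD[R] = (6 + 0.5 - 9.0000) / 1.9322 = -1.2939.
Step 5: Two-sided p-value via normal approximation = 2*(1 - Phi(|z|)) = 0.195709.
Step 6: alpha = 0.05. fail to reject H0.

R = 6, z = -1.2939, p = 0.195709, fail to reject H0.


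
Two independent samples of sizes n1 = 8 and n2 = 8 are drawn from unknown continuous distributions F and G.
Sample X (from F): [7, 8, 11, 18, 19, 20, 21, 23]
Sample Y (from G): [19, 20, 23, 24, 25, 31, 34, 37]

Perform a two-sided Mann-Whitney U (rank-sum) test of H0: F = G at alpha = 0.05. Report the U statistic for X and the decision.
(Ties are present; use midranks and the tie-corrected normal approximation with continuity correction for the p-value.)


Step 1: Combine and sort all 16 observations; assign midranks.
sorted (value, group): (7,X), (8,X), (11,X), (18,X), (19,X), (19,Y), (20,X), (20,Y), (21,X), (23,X), (23,Y), (24,Y), (25,Y), (31,Y), (34,Y), (37,Y)
ranks: 7->1, 8->2, 11->3, 18->4, 19->5.5, 19->5.5, 20->7.5, 20->7.5, 21->9, 23->10.5, 23->10.5, 24->12, 25->13, 31->14, 34->15, 37->16
Step 2: Rank sum for X: R1 = 1 + 2 + 3 + 4 + 5.5 + 7.5 + 9 + 10.5 = 42.5.
Step 3: U_X = R1 - n1(n1+1)/2 = 42.5 - 8*9/2 = 42.5 - 36 = 6.5.
       U_Y = n1*n2 - U_X = 64 - 6.5 = 57.5.
Step 4: Ties are present, so use the tie-corrected normal approximation (with continuity correction) for the p-value.
Step 5: p-value = 0.008505; compare to alpha = 0.05. reject H0.

U_X = 6.5, p = 0.008505, reject H0 at alpha = 0.05.


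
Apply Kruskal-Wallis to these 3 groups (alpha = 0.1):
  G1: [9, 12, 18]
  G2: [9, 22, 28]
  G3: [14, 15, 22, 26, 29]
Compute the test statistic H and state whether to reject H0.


Step 1: Combine all N = 11 observations and assign midranks.
sorted (value, group, rank): (9,G1,1.5), (9,G2,1.5), (12,G1,3), (14,G3,4), (15,G3,5), (18,G1,6), (22,G2,7.5), (22,G3,7.5), (26,G3,9), (28,G2,10), (29,G3,11)
Step 2: Sum ranks within each group.
R_1 = 10.5 (n_1 = 3)
R_2 = 19 (n_2 = 3)
R_3 = 36.5 (n_3 = 5)
Step 3: H = 12/(N(N+1)) * sum(R_i^2/n_i) - 3(N+1)
     = 12/(11*12) * (10.5^2/3 + 19^2/3 + 36.5^2/5) - 3*12
     = 0.090909 * 423.533 - 36
     = 2.503030.
Step 4: Ties present; correction factor C = 1 - 12/(11^3 - 11) = 0.990909. Corrected H = 2.503030 / 0.990909 = 2.525994.
Step 5: Under H0, H ~ chi^2(2); p-value = 0.282805.
Step 6: alpha = 0.1. fail to reject H0.

H = 2.5260, df = 2, p = 0.282805, fail to reject H0.


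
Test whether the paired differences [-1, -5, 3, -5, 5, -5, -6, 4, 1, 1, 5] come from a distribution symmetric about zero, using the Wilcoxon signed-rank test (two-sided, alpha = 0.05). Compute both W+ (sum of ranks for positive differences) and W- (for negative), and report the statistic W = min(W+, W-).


Step 1: Drop any zero differences (none here) and take |d_i|.
|d| = [1, 5, 3, 5, 5, 5, 6, 4, 1, 1, 5]
Step 2: Midrank |d_i| (ties get averaged ranks).
ranks: |1|->2, |5|->8, |3|->4, |5|->8, |5|->8, |5|->8, |6|->11, |4|->5, |1|->2, |1|->2, |5|->8
Step 3: Attach original signs; sum ranks with positive sign and with negative sign.
W+ = 4 + 8 + 5 + 2 + 2 + 8 = 29
W- = 2 + 8 + 8 + 8 + 11 = 37
(Check: W+ + W- = 66 should equal n(n+1)/2 = 66.)
Step 4: Test statistic W = min(W+, W-) = 29.
Step 5: Ties in |d|, so use the tie-corrected normal approximation.
        E[W] = n(n+1)/4 = 11*12/4 = 33.
        Tie groups: |d|=1 (t=3), |d|=5 (t=5); sum(t^3 - t) = 144.
        Var[W] = n(n+1)(2n+1)/24 - sum(t^3-t)/48 = 3036/24 - 144/48 = 123.5.
        z = (W - E[W]) / sqrt(Var[W]) = (29 - 33) / 11.1131 = -0.3599.
        Two-sided p = 2*Phi(z) = 0.718894.
Step 6: alpha = 0.05. fail to reject H0.

W+ = 29, W- = 37, W = min = 29, p = 0.718894, fail to reject H0.


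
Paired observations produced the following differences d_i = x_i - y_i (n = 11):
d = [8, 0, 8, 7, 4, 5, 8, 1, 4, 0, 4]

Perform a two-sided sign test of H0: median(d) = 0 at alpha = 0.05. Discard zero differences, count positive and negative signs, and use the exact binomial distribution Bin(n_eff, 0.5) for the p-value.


Step 1: Discard zero differences. Original n = 11; n_eff = number of nonzero differences = 9.
Nonzero differences (with sign): +8, +8, +7, +4, +5, +8, +1, +4, +4
Step 2: Count signs: positive = 9, negative = 0.
Step 3: Under H0: P(positive) = 0.5, so the number of positives S ~ Bin(9, 0.5).
Step 4: Two-sided exact p-value = sum of Bin(9,0.5) probabilities at or below the observed probability = 0.003906.
Step 5: alpha = 0.05. reject H0.

n_eff = 9, pos = 9, neg = 0, p = 0.003906, reject H0.


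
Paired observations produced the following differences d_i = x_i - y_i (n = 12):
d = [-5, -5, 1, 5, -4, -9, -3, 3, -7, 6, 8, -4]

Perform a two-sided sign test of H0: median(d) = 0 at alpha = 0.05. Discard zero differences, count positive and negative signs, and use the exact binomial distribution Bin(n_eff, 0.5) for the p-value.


Step 1: Discard zero differences. Original n = 12; n_eff = number of nonzero differences = 12.
Nonzero differences (with sign): -5, -5, +1, +5, -4, -9, -3, +3, -7, +6, +8, -4
Step 2: Count signs: positive = 5, negative = 7.
Step 3: Under H0: P(positive) = 0.5, so the number of positives S ~ Bin(12, 0.5).
Step 4: Two-sided exact p-value = sum of Bin(12,0.5) probabilities at or below the observed probability = 0.774414.
Step 5: alpha = 0.05. fail to reject H0.

n_eff = 12, pos = 5, neg = 7, p = 0.774414, fail to reject H0.


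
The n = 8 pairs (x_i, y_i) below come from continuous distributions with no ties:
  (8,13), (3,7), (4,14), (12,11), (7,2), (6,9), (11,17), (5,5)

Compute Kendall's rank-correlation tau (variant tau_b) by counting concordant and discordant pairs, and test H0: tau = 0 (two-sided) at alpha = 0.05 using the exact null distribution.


Step 1: Enumerate the 28 unordered pairs (i,j) with i<j and classify each by sign(x_j-x_i) * sign(y_j-y_i).
  (1,2):dx=-5,dy=-6->C; (1,3):dx=-4,dy=+1->D; (1,4):dx=+4,dy=-2->D; (1,5):dx=-1,dy=-11->C
  (1,6):dx=-2,dy=-4->C; (1,7):dx=+3,dy=+4->C; (1,8):dx=-3,dy=-8->C; (2,3):dx=+1,dy=+7->C
  (2,4):dx=+9,dy=+4->C; (2,5):dx=+4,dy=-5->D; (2,6):dx=+3,dy=+2->C; (2,7):dx=+8,dy=+10->C
  (2,8):dx=+2,dy=-2->D; (3,4):dx=+8,dy=-3->D; (3,5):dx=+3,dy=-12->D; (3,6):dx=+2,dy=-5->D
  (3,7):dx=+7,dy=+3->C; (3,8):dx=+1,dy=-9->D; (4,5):dx=-5,dy=-9->C; (4,6):dx=-6,dy=-2->C
  (4,7):dx=-1,dy=+6->D; (4,8):dx=-7,dy=-6->C; (5,6):dx=-1,dy=+7->D; (5,7):dx=+4,dy=+15->C
  (5,8):dx=-2,dy=+3->D; (6,7):dx=+5,dy=+8->C; (6,8):dx=-1,dy=-4->C; (7,8):dx=-6,dy=-12->C
Step 2: C = 17, D = 11, total pairs = 28.
Step 3: tau = (C - D)/(n(n-1)/2) = (17 - 11)/28 = 0.214286.
Step 4: Exact two-sided p-value (enumerate n! = 40320 permutations of y under H0): p = 0.548413.
Step 5: alpha = 0.05. fail to reject H0.

tau_b = 0.2143 (C=17, D=11), p = 0.548413, fail to reject H0.


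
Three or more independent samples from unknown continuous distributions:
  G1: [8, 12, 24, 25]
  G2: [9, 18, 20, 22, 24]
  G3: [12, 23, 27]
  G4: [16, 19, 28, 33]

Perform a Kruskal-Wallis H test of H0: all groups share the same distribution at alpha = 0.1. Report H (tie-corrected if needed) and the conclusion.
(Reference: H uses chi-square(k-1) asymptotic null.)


Step 1: Combine all N = 16 observations and assign midranks.
sorted (value, group, rank): (8,G1,1), (9,G2,2), (12,G1,3.5), (12,G3,3.5), (16,G4,5), (18,G2,6), (19,G4,7), (20,G2,8), (22,G2,9), (23,G3,10), (24,G1,11.5), (24,G2,11.5), (25,G1,13), (27,G3,14), (28,G4,15), (33,G4,16)
Step 2: Sum ranks within each group.
R_1 = 29 (n_1 = 4)
R_2 = 36.5 (n_2 = 5)
R_3 = 27.5 (n_3 = 3)
R_4 = 43 (n_4 = 4)
Step 3: H = 12/(N(N+1)) * sum(R_i^2/n_i) - 3(N+1)
     = 12/(16*17) * (29^2/4 + 36.5^2/5 + 27.5^2/3 + 43^2/4) - 3*17
     = 0.044118 * 1191.03 - 51
     = 1.545588.
Step 4: Ties present; correction factor C = 1 - 12/(16^3 - 16) = 0.997059. Corrected H = 1.545588 / 0.997059 = 1.550147.
Step 5: Under H0, H ~ chi^2(3); p-value = 0.670746.
Step 6: alpha = 0.1. fail to reject H0.

H = 1.5501, df = 3, p = 0.670746, fail to reject H0.


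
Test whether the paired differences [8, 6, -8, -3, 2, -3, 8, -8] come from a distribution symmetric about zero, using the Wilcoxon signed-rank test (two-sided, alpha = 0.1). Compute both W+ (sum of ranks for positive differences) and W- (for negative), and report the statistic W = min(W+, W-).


Step 1: Drop any zero differences (none here) and take |d_i|.
|d| = [8, 6, 8, 3, 2, 3, 8, 8]
Step 2: Midrank |d_i| (ties get averaged ranks).
ranks: |8|->6.5, |6|->4, |8|->6.5, |3|->2.5, |2|->1, |3|->2.5, |8|->6.5, |8|->6.5
Step 3: Attach original signs; sum ranks with positive sign and with negative sign.
W+ = 6.5 + 4 + 1 + 6.5 = 18
W- = 6.5 + 2.5 + 2.5 + 6.5 = 18
(Check: W+ + W- = 36 should equal n(n+1)/2 = 36.)
Step 4: Test statistic W = min(W+, W-) = 18.
Step 5: Ties in |d|, so use the tie-corrected normal approximation.
        E[W] = n(n+1)/4 = 8*9/4 = 18.
        Tie groups: |d|=3 (t=2), |d|=8 (t=4); sum(t^3 - t) = 66.
        Var[W] = n(n+1)(2n+1)/24 - sum(t^3-t)/48 = 1224/24 - 66/48 = 49.625.
        z = (W - E[W]) / sqrt(Var[W]) = (18 - 18) / 7.0445 = 0.0000.
        Two-sided p = 2*Phi(z) = 1.000000.
Step 6: alpha = 0.1. fail to reject H0.

W+ = 18, W- = 18, W = min = 18, p = 1.000000, fail to reject H0.


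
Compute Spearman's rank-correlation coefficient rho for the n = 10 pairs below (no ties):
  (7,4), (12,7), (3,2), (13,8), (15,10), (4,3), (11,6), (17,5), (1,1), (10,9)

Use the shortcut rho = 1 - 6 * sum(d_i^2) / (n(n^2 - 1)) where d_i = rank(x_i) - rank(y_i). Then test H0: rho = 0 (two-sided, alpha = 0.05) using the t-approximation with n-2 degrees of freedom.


Step 1: Rank x and y separately (midranks; no ties here).
rank(x): 7->4, 12->7, 3->2, 13->8, 15->9, 4->3, 11->6, 17->10, 1->1, 10->5
rank(y): 4->4, 7->7, 2->2, 8->8, 10->10, 3->3, 6->6, 5->5, 1->1, 9->9
Step 2: d_i = R_x(i) - R_y(i); compute d_i^2.
  (4-4)^2=0, (7-7)^2=0, (2-2)^2=0, (8-8)^2=0, (9-10)^2=1, (3-3)^2=0, (6-6)^2=0, (10-5)^2=25, (1-1)^2=0, (5-9)^2=16
sum(d^2) = 42.
Step 3: rho = 1 - 6*42 / (10*(10^2 - 1)) = 1 - 252/990 = 0.745455.
Step 4: Under H0, t = rho * sqrt((n-2)/(1-rho^2)) = 3.1632 ~ t(8).
Step 5: Two-sided p-value from the t-distribution with 8 df = 0.013330.
Step 6: alpha = 0.05. reject H0.

rho = 0.7455, p = 0.013330, reject H0 at alpha = 0.05.


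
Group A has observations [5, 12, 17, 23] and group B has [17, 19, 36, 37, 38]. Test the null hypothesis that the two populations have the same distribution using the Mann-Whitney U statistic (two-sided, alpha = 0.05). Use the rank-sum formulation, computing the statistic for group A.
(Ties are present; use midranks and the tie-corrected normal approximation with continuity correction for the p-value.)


Step 1: Combine and sort all 9 observations; assign midranks.
sorted (value, group): (5,X), (12,X), (17,X), (17,Y), (19,Y), (23,X), (36,Y), (37,Y), (38,Y)
ranks: 5->1, 12->2, 17->3.5, 17->3.5, 19->5, 23->6, 36->7, 37->8, 38->9
Step 2: Rank sum for X: R1 = 1 + 2 + 3.5 + 6 = 12.5.
Step 3: U_X = R1 - n1(n1+1)/2 = 12.5 - 4*5/2 = 12.5 - 10 = 2.5.
       U_Y = n1*n2 - U_X = 20 - 2.5 = 17.5.
Step 4: Ties are present, so use the tie-corrected normal approximation (with continuity correction) for the p-value.
Step 5: p-value = 0.085100; compare to alpha = 0.05. fail to reject H0.

U_X = 2.5, p = 0.085100, fail to reject H0 at alpha = 0.05.


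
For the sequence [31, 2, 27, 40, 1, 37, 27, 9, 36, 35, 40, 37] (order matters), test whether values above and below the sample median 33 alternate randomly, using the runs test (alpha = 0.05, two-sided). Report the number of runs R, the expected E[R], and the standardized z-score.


Step 1: Compute median = 33; label A = above, B = below.
Labels in order: BBBABABBAAAA  (n_A = 6, n_B = 6)
Step 2: Count runs R = 6.
Step 3: Under H0 (random ordering), E[R] = 2*n_A*n_B/(n_A+n_B) + 1 = 2*6*6/12 + 1 = 7.0000.
        Var[R] = 2*n_A*n_B*(2*n_A*n_B - n_A - n_B) / ((n_A+n_B)^2 * (n_A+n_B-1)) = 4320/1584 = 2.7273.
        SD[R] = 1.6514.
Step 4: Continuity-corrected z = (R + 0.5 - E[R]) / SD[R] = (6 + 0.5 - 7.0000) / 1.6514 = -0.3028.
Step 5: Two-sided p-value via normal approximation = 2*(1 - Phi(|z|)) = 0.762069.
Step 6: alpha = 0.05. fail to reject H0.

R = 6, z = -0.3028, p = 0.762069, fail to reject H0.


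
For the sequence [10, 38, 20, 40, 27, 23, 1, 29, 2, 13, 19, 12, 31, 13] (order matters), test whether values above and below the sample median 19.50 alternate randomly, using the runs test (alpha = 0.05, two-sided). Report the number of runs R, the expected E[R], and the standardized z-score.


Step 1: Compute median = 19.50; label A = above, B = below.
Labels in order: BAAAAABABBBBAB  (n_A = 7, n_B = 7)
Step 2: Count runs R = 7.
Step 3: Under H0 (random ordering), E[R] = 2*n_A*n_B/(n_A+n_B) + 1 = 2*7*7/14 + 1 = 8.0000.
        Var[R] = 2*n_A*n_B*(2*n_A*n_B - n_A - n_B) / ((n_A+n_B)^2 * (n_A+n_B-1)) = 8232/2548 = 3.2308.
        SD[R] = 1.7974.
Step 4: Continuity-corrected z = (R + 0.5 - E[R]) / SD[R] = (7 + 0.5 - 8.0000) / 1.7974 = -0.2782.
Step 5: Two-sided p-value via normal approximation = 2*(1 - Phi(|z|)) = 0.780879.
Step 6: alpha = 0.05. fail to reject H0.

R = 7, z = -0.2782, p = 0.780879, fail to reject H0.


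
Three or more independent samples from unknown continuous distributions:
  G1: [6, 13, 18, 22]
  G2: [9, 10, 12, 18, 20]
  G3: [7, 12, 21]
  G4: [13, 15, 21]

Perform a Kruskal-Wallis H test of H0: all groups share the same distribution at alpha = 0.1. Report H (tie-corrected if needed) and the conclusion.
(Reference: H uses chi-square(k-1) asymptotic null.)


Step 1: Combine all N = 15 observations and assign midranks.
sorted (value, group, rank): (6,G1,1), (7,G3,2), (9,G2,3), (10,G2,4), (12,G2,5.5), (12,G3,5.5), (13,G1,7.5), (13,G4,7.5), (15,G4,9), (18,G1,10.5), (18,G2,10.5), (20,G2,12), (21,G3,13.5), (21,G4,13.5), (22,G1,15)
Step 2: Sum ranks within each group.
R_1 = 34 (n_1 = 4)
R_2 = 35 (n_2 = 5)
R_3 = 21 (n_3 = 3)
R_4 = 30 (n_4 = 3)
Step 3: H = 12/(N(N+1)) * sum(R_i^2/n_i) - 3(N+1)
     = 12/(15*16) * (34^2/4 + 35^2/5 + 21^2/3 + 30^2/3) - 3*16
     = 0.050000 * 981 - 48
     = 1.050000.
Step 4: Ties present; correction factor C = 1 - 24/(15^3 - 15) = 0.992857. Corrected H = 1.050000 / 0.992857 = 1.057554.
Step 5: Under H0, H ~ chi^2(3); p-value = 0.787329.
Step 6: alpha = 0.1. fail to reject H0.

H = 1.0576, df = 3, p = 0.787329, fail to reject H0.
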